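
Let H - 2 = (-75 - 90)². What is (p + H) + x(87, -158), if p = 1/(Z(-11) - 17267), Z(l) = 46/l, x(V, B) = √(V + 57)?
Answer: 5174946926/189983 ≈ 27239.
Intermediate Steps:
x(V, B) = √(57 + V)
H = 27227 (H = 2 + (-75 - 90)² = 2 + (-165)² = 2 + 27225 = 27227)
p = -11/189983 (p = 1/(46/(-11) - 17267) = 1/(46*(-1/11) - 17267) = 1/(-46/11 - 17267) = 1/(-189983/11) = -11/189983 ≈ -5.7900e-5)
(p + H) + x(87, -158) = (-11/189983 + 27227) + √(57 + 87) = 5172667130/189983 + √144 = 5172667130/189983 + 12 = 5174946926/189983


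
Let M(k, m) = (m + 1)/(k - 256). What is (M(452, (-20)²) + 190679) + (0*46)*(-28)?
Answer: 37373485/196 ≈ 1.9068e+5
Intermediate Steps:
M(k, m) = (1 + m)/(-256 + k)
(M(452, (-20)²) + 190679) + (0*46)*(-28) = ((1 + (-20)²)/(-256 + 452) + 190679) + (0*46)*(-28) = ((1 + 400)/196 + 190679) + 0*(-28) = ((1/196)*401 + 190679) + 0 = (401/196 + 190679) + 0 = 37373485/196 + 0 = 37373485/196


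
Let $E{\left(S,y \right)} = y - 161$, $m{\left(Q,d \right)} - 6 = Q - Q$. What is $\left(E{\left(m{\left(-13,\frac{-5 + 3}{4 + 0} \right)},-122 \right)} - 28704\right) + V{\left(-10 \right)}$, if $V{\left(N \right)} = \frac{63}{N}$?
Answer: $- \frac{289933}{10} \approx -28993.0$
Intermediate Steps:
$m{\left(Q,d \right)} = 6$ ($m{\left(Q,d \right)} = 6 + \left(Q - Q\right) = 6 + 0 = 6$)
$E{\left(S,y \right)} = -161 + y$
$\left(E{\left(m{\left(-13,\frac{-5 + 3}{4 + 0} \right)},-122 \right)} - 28704\right) + V{\left(-10 \right)} = \left(\left(-161 - 122\right) - 28704\right) + \frac{63}{-10} = \left(-283 - 28704\right) + 63 \left(- \frac{1}{10}\right) = -28987 - \frac{63}{10} = - \frac{289933}{10}$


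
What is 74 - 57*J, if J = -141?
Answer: 8111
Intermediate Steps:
74 - 57*J = 74 - 57*(-141) = 74 + 8037 = 8111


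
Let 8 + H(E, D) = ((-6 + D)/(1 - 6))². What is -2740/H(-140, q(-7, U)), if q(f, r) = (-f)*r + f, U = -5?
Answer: -17125/526 ≈ -32.557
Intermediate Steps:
q(f, r) = f - f*r (q(f, r) = -f*r + f = f - f*r)
H(E, D) = -8 + (6/5 - D/5)² (H(E, D) = -8 + ((-6 + D)/(1 - 6))² = -8 + ((-6 + D)/(-5))² = -8 + ((-6 + D)*(-⅕))² = -8 + (6/5 - D/5)²)
-2740/H(-140, q(-7, U)) = -2740/(-8 + (-6 - 7*(1 - 1*(-5)))²/25) = -2740/(-8 + (-6 - 7*(1 + 5))²/25) = -2740/(-8 + (-6 - 7*6)²/25) = -2740/(-8 + (-6 - 42)²/25) = -2740/(-8 + (1/25)*(-48)²) = -2740/(-8 + (1/25)*2304) = -2740/(-8 + 2304/25) = -2740/2104/25 = -2740*25/2104 = -17125/526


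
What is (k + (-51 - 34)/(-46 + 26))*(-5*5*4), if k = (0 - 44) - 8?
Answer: 4775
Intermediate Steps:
k = -52 (k = -44 - 8 = -52)
(k + (-51 - 34)/(-46 + 26))*(-5*5*4) = (-52 + (-51 - 34)/(-46 + 26))*(-5*5*4) = (-52 - 85/(-20))*(-25*4) = (-52 - 85*(-1/20))*(-100) = (-52 + 17/4)*(-100) = -191/4*(-100) = 4775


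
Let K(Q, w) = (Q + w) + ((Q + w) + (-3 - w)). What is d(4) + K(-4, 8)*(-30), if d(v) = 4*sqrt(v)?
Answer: 98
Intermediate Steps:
K(Q, w) = -3 + w + 2*Q (K(Q, w) = (Q + w) + (-3 + Q) = -3 + w + 2*Q)
d(4) + K(-4, 8)*(-30) = 4*sqrt(4) + (-3 + 8 + 2*(-4))*(-30) = 4*2 + (-3 + 8 - 8)*(-30) = 8 - 3*(-30) = 8 + 90 = 98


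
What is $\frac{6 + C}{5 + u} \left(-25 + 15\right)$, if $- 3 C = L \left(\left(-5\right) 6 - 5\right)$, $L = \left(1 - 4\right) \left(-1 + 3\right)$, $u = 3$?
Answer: $80$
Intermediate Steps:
$L = -6$ ($L = \left(-3\right) 2 = -6$)
$C = -70$ ($C = - \frac{\left(-6\right) \left(\left(-5\right) 6 - 5\right)}{3} = - \frac{\left(-6\right) \left(-30 - 5\right)}{3} = - \frac{\left(-6\right) \left(-35\right)}{3} = \left(- \frac{1}{3}\right) 210 = -70$)
$\frac{6 + C}{5 + u} \left(-25 + 15\right) = \frac{6 - 70}{5 + 3} \left(-25 + 15\right) = - \frac{64}{8} \left(-10\right) = \left(-64\right) \frac{1}{8} \left(-10\right) = \left(-8\right) \left(-10\right) = 80$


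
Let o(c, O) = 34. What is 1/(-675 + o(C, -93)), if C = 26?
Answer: -1/641 ≈ -0.0015601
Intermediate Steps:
1/(-675 + o(C, -93)) = 1/(-675 + 34) = 1/(-641) = -1/641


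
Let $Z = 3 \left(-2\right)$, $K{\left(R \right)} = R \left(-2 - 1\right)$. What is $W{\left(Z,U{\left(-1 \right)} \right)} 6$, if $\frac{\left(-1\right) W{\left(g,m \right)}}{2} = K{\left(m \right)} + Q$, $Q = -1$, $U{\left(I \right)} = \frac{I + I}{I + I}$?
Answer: $48$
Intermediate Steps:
$K{\left(R \right)} = - 3 R$ ($K{\left(R \right)} = R \left(-3\right) = - 3 R$)
$Z = -6$
$U{\left(I \right)} = 1$ ($U{\left(I \right)} = \frac{2 I}{2 I} = 2 I \frac{1}{2 I} = 1$)
$W{\left(g,m \right)} = 2 + 6 m$ ($W{\left(g,m \right)} = - 2 \left(- 3 m - 1\right) = - 2 \left(-1 - 3 m\right) = 2 + 6 m$)
$W{\left(Z,U{\left(-1 \right)} \right)} 6 = \left(2 + 6 \cdot 1\right) 6 = \left(2 + 6\right) 6 = 8 \cdot 6 = 48$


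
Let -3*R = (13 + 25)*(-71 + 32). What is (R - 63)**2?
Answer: 185761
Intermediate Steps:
R = 494 (R = -(13 + 25)*(-71 + 32)/3 = -38*(-39)/3 = -1/3*(-1482) = 494)
(R - 63)**2 = (494 - 63)**2 = 431**2 = 185761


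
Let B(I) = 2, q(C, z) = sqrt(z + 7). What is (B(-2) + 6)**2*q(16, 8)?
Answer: 64*sqrt(15) ≈ 247.87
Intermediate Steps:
q(C, z) = sqrt(7 + z)
(B(-2) + 6)**2*q(16, 8) = (2 + 6)**2*sqrt(7 + 8) = 8**2*sqrt(15) = 64*sqrt(15)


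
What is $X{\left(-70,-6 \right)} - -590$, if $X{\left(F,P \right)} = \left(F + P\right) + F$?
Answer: $444$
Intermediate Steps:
$X{\left(F,P \right)} = P + 2 F$
$X{\left(-70,-6 \right)} - -590 = \left(-6 + 2 \left(-70\right)\right) - -590 = \left(-6 - 140\right) + 590 = -146 + 590 = 444$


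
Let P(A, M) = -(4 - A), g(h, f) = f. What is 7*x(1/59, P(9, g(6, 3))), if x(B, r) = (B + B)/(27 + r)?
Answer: 7/944 ≈ 0.0074153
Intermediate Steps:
P(A, M) = -4 + A
x(B, r) = 2*B/(27 + r) (x(B, r) = (2*B)/(27 + r) = 2*B/(27 + r))
7*x(1/59, P(9, g(6, 3))) = 7*(2/(59*(27 + (-4 + 9)))) = 7*(2*(1/59)/(27 + 5)) = 7*(2*(1/59)/32) = 7*(2*(1/59)*(1/32)) = 7*(1/944) = 7/944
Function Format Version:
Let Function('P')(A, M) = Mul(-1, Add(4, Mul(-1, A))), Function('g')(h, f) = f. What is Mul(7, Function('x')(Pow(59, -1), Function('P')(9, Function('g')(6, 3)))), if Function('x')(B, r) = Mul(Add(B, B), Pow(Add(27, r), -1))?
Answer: Rational(7, 944) ≈ 0.0074153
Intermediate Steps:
Function('P')(A, M) = Add(-4, A)
Function('x')(B, r) = Mul(2, B, Pow(Add(27, r), -1)) (Function('x')(B, r) = Mul(Mul(2, B), Pow(Add(27, r), -1)) = Mul(2, B, Pow(Add(27, r), -1)))
Mul(7, Function('x')(Pow(59, -1), Function('P')(9, Function('g')(6, 3)))) = Mul(7, Mul(2, Pow(59, -1), Pow(Add(27, Add(-4, 9)), -1))) = Mul(7, Mul(2, Rational(1, 59), Pow(Add(27, 5), -1))) = Mul(7, Mul(2, Rational(1, 59), Pow(32, -1))) = Mul(7, Mul(2, Rational(1, 59), Rational(1, 32))) = Mul(7, Rational(1, 944)) = Rational(7, 944)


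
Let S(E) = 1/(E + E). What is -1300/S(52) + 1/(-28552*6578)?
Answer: -25392595571201/187815056 ≈ -1.3520e+5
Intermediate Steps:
S(E) = 1/(2*E)
-1300/S(52) + 1/(-28552*6578) = -1300/((½)/52) + 1/(-28552*6578) = -1300/((½)*(1/52)) - 1/28552*1/6578 = -1300/1/104 - 1/187815056 = -1300*104 - 1/187815056 = -135200 - 1/187815056 = -25392595571201/187815056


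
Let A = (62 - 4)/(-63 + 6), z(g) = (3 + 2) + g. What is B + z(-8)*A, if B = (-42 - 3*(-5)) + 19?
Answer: -94/19 ≈ -4.9474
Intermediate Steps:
z(g) = 5 + g
B = -8 (B = (-42 + 15) + 19 = -27 + 19 = -8)
A = -58/57 (A = 58/(-57) = 58*(-1/57) = -58/57 ≈ -1.0175)
B + z(-8)*A = -8 + (5 - 8)*(-58/57) = -8 - 3*(-58/57) = -8 + 58/19 = -94/19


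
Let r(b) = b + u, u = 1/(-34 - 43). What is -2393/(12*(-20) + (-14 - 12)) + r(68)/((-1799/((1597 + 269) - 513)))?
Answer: -20163383/478534 ≈ -42.136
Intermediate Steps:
u = -1/77 (u = 1/(-77) = -1/77 ≈ -0.012987)
r(b) = -1/77 + b (r(b) = b - 1/77 = -1/77 + b)
-2393/(12*(-20) + (-14 - 12)) + r(68)/((-1799/((1597 + 269) - 513))) = -2393/(12*(-20) + (-14 - 12)) + (-1/77 + 68)/((-1799/((1597 + 269) - 513))) = -2393/(-240 - 26) + 5235/(77*((-1799/(1866 - 513)))) = -2393/(-266) + 5235/(77*((-1799/1353))) = -2393*(-1/266) + 5235/(77*((-1799*1/1353))) = 2393/266 + 5235/(77*(-1799/1353)) = 2393/266 + (5235/77)*(-1353/1799) = 2393/266 - 643905/12593 = -20163383/478534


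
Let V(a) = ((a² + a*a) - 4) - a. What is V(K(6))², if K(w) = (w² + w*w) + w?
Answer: 146071396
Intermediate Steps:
K(w) = w + 2*w² (K(w) = (w² + w²) + w = 2*w² + w = w + 2*w²)
V(a) = -4 - a + 2*a² (V(a) = ((a² + a²) - 4) - a = (2*a² - 4) - a = (-4 + 2*a²) - a = -4 - a + 2*a²)
V(K(6))² = (-4 - 6*(1 + 2*6) + 2*(6*(1 + 2*6))²)² = (-4 - 6*(1 + 12) + 2*(6*(1 + 12))²)² = (-4 - 6*13 + 2*(6*13)²)² = (-4 - 1*78 + 2*78²)² = (-4 - 78 + 2*6084)² = (-4 - 78 + 12168)² = 12086² = 146071396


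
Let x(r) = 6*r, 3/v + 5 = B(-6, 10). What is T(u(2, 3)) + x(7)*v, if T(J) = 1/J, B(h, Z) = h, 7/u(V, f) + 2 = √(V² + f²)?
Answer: -904/77 + √13/7 ≈ -11.225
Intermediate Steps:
u(V, f) = 7/(-2 + √(V² + f²))
v = -3/11 (v = 3/(-5 - 6) = 3/(-11) = 3*(-1/11) = -3/11 ≈ -0.27273)
T(u(2, 3)) + x(7)*v = 1/(7/(-2 + √(2² + 3²))) + (6*7)*(-3/11) = 1/(7/(-2 + √(4 + 9))) + 42*(-3/11) = 1/(7/(-2 + √13)) - 126/11 = (-2/7 + √13/7) - 126/11 = -904/77 + √13/7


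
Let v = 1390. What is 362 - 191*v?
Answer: -265128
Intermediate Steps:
362 - 191*v = 362 - 191*1390 = 362 - 265490 = -265128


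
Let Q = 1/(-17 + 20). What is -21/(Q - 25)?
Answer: 63/74 ≈ 0.85135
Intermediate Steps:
Q = ⅓ (Q = 1/3 = ⅓ ≈ 0.33333)
-21/(Q - 25) = -21/(⅓ - 25) = -21/(-74/3) = -21*(-3/74) = 63/74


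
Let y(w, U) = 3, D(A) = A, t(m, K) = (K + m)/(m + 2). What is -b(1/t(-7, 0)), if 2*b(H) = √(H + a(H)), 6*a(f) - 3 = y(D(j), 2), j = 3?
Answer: -√21/7 ≈ -0.65465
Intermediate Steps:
t(m, K) = (K + m)/(2 + m)
a(f) = 1 (a(f) = ½ + (⅙)*3 = ½ + ½ = 1)
b(H) = √(1 + H)/2 (b(H) = √(H + 1)/2 = √(1 + H)/2)
-b(1/t(-7, 0)) = -√(1 + 1/((0 - 7)/(2 - 7)))/2 = -√(1 + 1/(-7/(-5)))/2 = -√(1 + 1/(-⅕*(-7)))/2 = -√(1 + 1/(7/5))/2 = -√(1 + 5/7)/2 = -√(12/7)/2 = -2*√21/7/2 = -√21/7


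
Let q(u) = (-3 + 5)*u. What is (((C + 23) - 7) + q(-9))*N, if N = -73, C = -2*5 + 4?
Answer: 584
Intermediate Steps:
C = -6 (C = -10 + 4 = -6)
q(u) = 2*u
(((C + 23) - 7) + q(-9))*N = (((-6 + 23) - 7) + 2*(-9))*(-73) = ((17 - 7) - 18)*(-73) = (10 - 18)*(-73) = -8*(-73) = 584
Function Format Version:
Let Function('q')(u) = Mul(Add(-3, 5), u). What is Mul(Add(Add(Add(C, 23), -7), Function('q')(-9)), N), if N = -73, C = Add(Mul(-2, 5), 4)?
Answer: 584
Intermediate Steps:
C = -6 (C = Add(-10, 4) = -6)
Function('q')(u) = Mul(2, u)
Mul(Add(Add(Add(C, 23), -7), Function('q')(-9)), N) = Mul(Add(Add(Add(-6, 23), -7), Mul(2, -9)), -73) = Mul(Add(Add(17, -7), -18), -73) = Mul(Add(10, -18), -73) = Mul(-8, -73) = 584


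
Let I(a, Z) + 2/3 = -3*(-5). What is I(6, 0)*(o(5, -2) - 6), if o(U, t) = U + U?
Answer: 172/3 ≈ 57.333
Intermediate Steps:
o(U, t) = 2*U
I(a, Z) = 43/3 (I(a, Z) = -2/3 - 3*(-5) = -2/3 + 15 = 43/3)
I(6, 0)*(o(5, -2) - 6) = 43*(2*5 - 6)/3 = 43*(10 - 6)/3 = (43/3)*4 = 172/3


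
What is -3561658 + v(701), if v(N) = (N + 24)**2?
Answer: -3036033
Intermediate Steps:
v(N) = (24 + N)**2
-3561658 + v(701) = -3561658 + (24 + 701)**2 = -3561658 + 725**2 = -3561658 + 525625 = -3036033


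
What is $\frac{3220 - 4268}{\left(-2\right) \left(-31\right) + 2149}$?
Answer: $- \frac{1048}{2211} \approx -0.47399$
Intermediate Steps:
$\frac{3220 - 4268}{\left(-2\right) \left(-31\right) + 2149} = - \frac{1048}{62 + 2149} = - \frac{1048}{2211}$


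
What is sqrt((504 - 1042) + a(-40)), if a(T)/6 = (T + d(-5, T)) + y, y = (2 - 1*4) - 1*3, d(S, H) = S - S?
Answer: 2*I*sqrt(202) ≈ 28.425*I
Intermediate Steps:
d(S, H) = 0
y = -5 (y = (2 - 4) - 3 = -2 - 3 = -5)
a(T) = -30 + 6*T (a(T) = 6*((T + 0) - 5) = 6*(T - 5) = 6*(-5 + T) = -30 + 6*T)
sqrt((504 - 1042) + a(-40)) = sqrt((504 - 1042) + (-30 + 6*(-40))) = sqrt(-538 + (-30 - 240)) = sqrt(-538 - 270) = sqrt(-808) = 2*I*sqrt(202)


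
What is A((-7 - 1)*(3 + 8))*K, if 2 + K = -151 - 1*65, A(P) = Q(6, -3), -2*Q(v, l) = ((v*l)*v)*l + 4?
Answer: 35752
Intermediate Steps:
Q(v, l) = -2 - l²*v²/2 (Q(v, l) = -(((v*l)*v)*l + 4)/2 = -(((l*v)*v)*l + 4)/2 = -((l*v²)*l + 4)/2 = -(l²*v² + 4)/2 = -(4 + l²*v²)/2 = -2 - l²*v²/2)
A(P) = -164 (A(P) = -2 - ½*(-3)²*6² = -2 - ½*9*36 = -2 - 162 = -164)
K = -218 (K = -2 + (-151 - 1*65) = -2 + (-151 - 65) = -2 - 216 = -218)
A((-7 - 1)*(3 + 8))*K = -164*(-218) = 35752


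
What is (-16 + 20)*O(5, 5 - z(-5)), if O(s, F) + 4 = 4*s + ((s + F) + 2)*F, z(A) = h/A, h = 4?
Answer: 9024/25 ≈ 360.96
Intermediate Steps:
z(A) = 4/A
O(s, F) = -4 + 4*s + F*(2 + F + s) (O(s, F) = -4 + (4*s + ((s + F) + 2)*F) = -4 + (4*s + ((F + s) + 2)*F) = -4 + (4*s + (2 + F + s)*F) = -4 + (4*s + F*(2 + F + s)) = -4 + 4*s + F*(2 + F + s))
(-16 + 20)*O(5, 5 - z(-5)) = (-16 + 20)*(-4 + (5 - 4/(-5))² + 2*(5 - 4/(-5)) + 4*5 + (5 - 4/(-5))*5) = 4*(-4 + (5 - 4*(-1)/5)² + 2*(5 - 4*(-1)/5) + 20 + (5 - 4*(-1)/5)*5) = 4*(-4 + (5 - 1*(-⅘))² + 2*(5 - 1*(-⅘)) + 20 + (5 - 1*(-⅘))*5) = 4*(-4 + (5 + ⅘)² + 2*(5 + ⅘) + 20 + (5 + ⅘)*5) = 4*(-4 + (29/5)² + 2*(29/5) + 20 + (29/5)*5) = 4*(-4 + 841/25 + 58/5 + 20 + 29) = 4*(2256/25) = 9024/25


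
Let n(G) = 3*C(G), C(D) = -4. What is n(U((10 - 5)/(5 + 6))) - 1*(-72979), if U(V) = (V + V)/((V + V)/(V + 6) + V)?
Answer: 72967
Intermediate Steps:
U(V) = 2*V/(V + 2*V/(6 + V)) (U(V) = (2*V)/((2*V)/(6 + V) + V) = (2*V)/(2*V/(6 + V) + V) = (2*V)/(V + 2*V/(6 + V)) = 2*V/(V + 2*V/(6 + V)))
n(G) = -12 (n(G) = 3*(-4) = -12)
n(U((10 - 5)/(5 + 6))) - 1*(-72979) = -12 - 1*(-72979) = -12 + 72979 = 72967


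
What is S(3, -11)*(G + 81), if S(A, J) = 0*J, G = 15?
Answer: 0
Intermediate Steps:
S(A, J) = 0
S(3, -11)*(G + 81) = 0*(15 + 81) = 0*96 = 0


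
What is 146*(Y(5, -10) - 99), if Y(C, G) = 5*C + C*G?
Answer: -18104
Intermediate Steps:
146*(Y(5, -10) - 99) = 146*(5*(5 - 10) - 99) = 146*(5*(-5) - 99) = 146*(-25 - 99) = 146*(-124) = -18104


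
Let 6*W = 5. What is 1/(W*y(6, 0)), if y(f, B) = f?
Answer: ⅕ ≈ 0.20000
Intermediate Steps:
W = ⅚ (W = (⅙)*5 = ⅚ ≈ 0.83333)
1/(W*y(6, 0)) = 1/((⅚)*6) = 1/5 = ⅕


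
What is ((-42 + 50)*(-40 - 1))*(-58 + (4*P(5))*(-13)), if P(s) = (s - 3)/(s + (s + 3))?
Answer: 21648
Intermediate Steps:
P(s) = (-3 + s)/(3 + 2*s) (P(s) = (-3 + s)/(s + (3 + s)) = (-3 + s)/(3 + 2*s))
((-42 + 50)*(-40 - 1))*(-58 + (4*P(5))*(-13)) = ((-42 + 50)*(-40 - 1))*(-58 + (4*((-3 + 5)/(3 + 2*5)))*(-13)) = (8*(-41))*(-58 + (4*(2/(3 + 10)))*(-13)) = -328*(-58 + (4*(2/13))*(-13)) = -328*(-58 + (8/13)*(-13)) = -328*(-58 - 8) = -328*(-66) = 21648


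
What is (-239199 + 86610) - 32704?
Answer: -185293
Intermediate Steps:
(-239199 + 86610) - 32704 = -152589 - 32704 = -185293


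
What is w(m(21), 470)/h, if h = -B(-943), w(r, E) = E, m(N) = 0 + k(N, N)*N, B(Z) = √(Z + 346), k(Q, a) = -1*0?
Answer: 470*I*√597/597 ≈ 19.236*I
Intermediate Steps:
k(Q, a) = 0
B(Z) = √(346 + Z)
m(N) = 0 (m(N) = 0 + 0*N = 0 + 0 = 0)
h = -I*√597 (h = -√(346 - 943) = -√(-597) = -I*√597 ≈ -24.434*I)
w(m(21), 470)/h = 470/((-I*√597)) = 470*(I*√597/597) = 470*I*√597/597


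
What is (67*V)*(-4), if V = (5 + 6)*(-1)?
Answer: 2948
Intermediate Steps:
V = -11 (V = 11*(-1) = -11)
(67*V)*(-4) = (67*(-11))*(-4) = -737*(-4) = 2948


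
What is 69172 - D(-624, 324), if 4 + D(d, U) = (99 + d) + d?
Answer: 70325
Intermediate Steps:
D(d, U) = 95 + 2*d (D(d, U) = -4 + ((99 + d) + d) = -4 + (99 + 2*d) = 95 + 2*d)
69172 - D(-624, 324) = 69172 - (95 + 2*(-624)) = 69172 - (95 - 1248) = 69172 - 1*(-1153) = 69172 + 1153 = 70325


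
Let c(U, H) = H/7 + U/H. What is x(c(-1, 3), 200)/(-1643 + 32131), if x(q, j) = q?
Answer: 1/320124 ≈ 3.1238e-6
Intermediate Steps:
c(U, H) = H/7 + U/H (c(U, H) = H*(⅐) + U/H = H/7 + U/H)
x(c(-1, 3), 200)/(-1643 + 32131) = ((⅐)*3 - 1/3)/(-1643 + 32131) = (3/7 - 1*⅓)/30488 = (3/7 - ⅓)*(1/30488) = (2/21)*(1/30488) = 1/320124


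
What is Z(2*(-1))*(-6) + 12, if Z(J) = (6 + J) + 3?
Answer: -30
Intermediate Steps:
Z(J) = 9 + J
Z(2*(-1))*(-6) + 12 = (9 + 2*(-1))*(-6) + 12 = (9 - 2)*(-6) + 12 = 7*(-6) + 12 = -42 + 12 = -30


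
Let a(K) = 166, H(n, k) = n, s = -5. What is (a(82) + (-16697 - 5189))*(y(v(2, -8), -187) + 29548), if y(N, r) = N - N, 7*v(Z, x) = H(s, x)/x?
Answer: -641782560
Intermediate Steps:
v(Z, x) = -5/(7*x) (v(Z, x) = (-5/x)/7 = -5/(7*x))
y(N, r) = 0
(a(82) + (-16697 - 5189))*(y(v(2, -8), -187) + 29548) = (166 + (-16697 - 5189))*(0 + 29548) = (166 - 21886)*29548 = -21720*29548 = -641782560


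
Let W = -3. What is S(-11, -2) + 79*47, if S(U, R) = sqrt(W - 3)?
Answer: 3713 + I*sqrt(6) ≈ 3713.0 + 2.4495*I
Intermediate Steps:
S(U, R) = I*sqrt(6) (S(U, R) = sqrt(-3 - 3) = sqrt(-6) = I*sqrt(6))
S(-11, -2) + 79*47 = I*sqrt(6) + 79*47 = I*sqrt(6) + 3713 = 3713 + I*sqrt(6)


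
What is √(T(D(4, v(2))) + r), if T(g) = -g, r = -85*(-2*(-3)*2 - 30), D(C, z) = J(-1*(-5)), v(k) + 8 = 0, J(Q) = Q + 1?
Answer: 2*√381 ≈ 39.038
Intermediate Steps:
J(Q) = 1 + Q
v(k) = -8 (v(k) = -8 + 0 = -8)
D(C, z) = 6 (D(C, z) = 1 - 1*(-5) = 1 + 5 = 6)
r = 1530 (r = -85*(6*2 - 30) = -85*(12 - 30) = -85*(-18) = 1530)
√(T(D(4, v(2))) + r) = √(-1*6 + 1530) = √(-6 + 1530) = √1524 = 2*√381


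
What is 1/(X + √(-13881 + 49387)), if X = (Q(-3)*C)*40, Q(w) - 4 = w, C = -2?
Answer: 40/14553 + √35506/29106 ≈ 0.0092225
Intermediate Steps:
Q(w) = 4 + w
X = -80 (X = ((4 - 3)*(-2))*40 = (1*(-2))*40 = -2*40 = -80)
1/(X + √(-13881 + 49387)) = 1/(-80 + √(-13881 + 49387)) = 1/(-80 + √35506)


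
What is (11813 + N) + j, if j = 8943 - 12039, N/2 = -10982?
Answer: -13247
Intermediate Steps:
N = -21964 (N = 2*(-10982) = -21964)
j = -3096
(11813 + N) + j = (11813 - 21964) - 3096 = -10151 - 3096 = -13247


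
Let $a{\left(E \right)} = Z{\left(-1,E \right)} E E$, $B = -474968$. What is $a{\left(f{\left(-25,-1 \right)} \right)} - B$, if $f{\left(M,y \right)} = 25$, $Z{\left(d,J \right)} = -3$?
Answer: $473093$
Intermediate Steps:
$a{\left(E \right)} = - 3 E^{2}$ ($a{\left(E \right)} = - 3 E E = - 3 E^{2}$)
$a{\left(f{\left(-25,-1 \right)} \right)} - B = - 3 \cdot 25^{2} - -474968 = \left(-3\right) 625 + 474968 = -1875 + 474968 = 473093$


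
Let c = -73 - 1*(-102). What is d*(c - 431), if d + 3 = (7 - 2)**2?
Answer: -8844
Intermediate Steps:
c = 29 (c = -73 + 102 = 29)
d = 22 (d = -3 + (7 - 2)**2 = -3 + 5**2 = -3 + 25 = 22)
d*(c - 431) = 22*(29 - 431) = 22*(-402) = -8844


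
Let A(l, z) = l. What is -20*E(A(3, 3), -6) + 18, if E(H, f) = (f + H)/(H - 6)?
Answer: -2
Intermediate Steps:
E(H, f) = (H + f)/(-6 + H)
-20*E(A(3, 3), -6) + 18 = -20*(3 - 6)/(-6 + 3) + 18 = -20*(-3)/(-3) + 18 = -(-20)*(-3)/3 + 18 = -20*1 + 18 = -20 + 18 = -2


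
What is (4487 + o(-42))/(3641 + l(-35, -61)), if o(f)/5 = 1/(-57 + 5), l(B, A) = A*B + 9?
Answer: 233319/300820 ≈ 0.77561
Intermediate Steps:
l(B, A) = 9 + A*B
o(f) = -5/52 (o(f) = 5/(-57 + 5) = 5/(-52) = 5*(-1/52) = -5/52)
(4487 + o(-42))/(3641 + l(-35, -61)) = (4487 - 5/52)/(3641 + (9 - 61*(-35))) = 233319/(52*(3641 + (9 + 2135))) = 233319/(52*(3641 + 2144)) = (233319/52)/5785 = (233319/52)*(1/5785) = 233319/300820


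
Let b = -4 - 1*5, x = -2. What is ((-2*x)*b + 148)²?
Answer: 12544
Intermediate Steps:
b = -9 (b = -4 - 5 = -9)
((-2*x)*b + 148)² = (-2*(-2)*(-9) + 148)² = (4*(-9) + 148)² = (-36 + 148)² = 112² = 12544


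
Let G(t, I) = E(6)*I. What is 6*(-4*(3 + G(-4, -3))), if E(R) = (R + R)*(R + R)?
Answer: 10296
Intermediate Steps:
E(R) = 4*R**2 (E(R) = (2*R)*(2*R) = 4*R**2)
G(t, I) = 144*I (G(t, I) = (4*6**2)*I = (4*36)*I = 144*I)
6*(-4*(3 + G(-4, -3))) = 6*(-4*(3 + 144*(-3))) = 6*(-4*(3 - 432)) = 6*(-4*(-429)) = 6*1716 = 10296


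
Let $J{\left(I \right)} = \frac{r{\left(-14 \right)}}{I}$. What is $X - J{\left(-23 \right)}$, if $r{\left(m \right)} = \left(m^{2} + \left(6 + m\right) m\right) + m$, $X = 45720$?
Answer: $\frac{1051854}{23} \approx 45733.0$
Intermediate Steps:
$r{\left(m \right)} = m + m^{2} + m \left(6 + m\right)$ ($r{\left(m \right)} = \left(m^{2} + m \left(6 + m\right)\right) + m = m + m^{2} + m \left(6 + m\right)$)
$J{\left(I \right)} = \frac{294}{I}$ ($J{\left(I \right)} = \frac{\left(-14\right) \left(7 + 2 \left(-14\right)\right)}{I} = \frac{\left(-14\right) \left(7 - 28\right)}{I} = \frac{\left(-14\right) \left(-21\right)}{I} = \frac{294}{I}$)
$X - J{\left(-23 \right)} = 45720 - \frac{294}{-23} = 45720 - 294 \left(- \frac{1}{23}\right) = 45720 - - \frac{294}{23} = 45720 + \frac{294}{23} = \frac{1051854}{23}$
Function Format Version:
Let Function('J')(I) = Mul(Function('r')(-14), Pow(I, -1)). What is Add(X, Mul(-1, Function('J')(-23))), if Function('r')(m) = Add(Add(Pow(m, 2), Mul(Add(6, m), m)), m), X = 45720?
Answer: Rational(1051854, 23) ≈ 45733.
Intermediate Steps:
Function('r')(m) = Add(m, Pow(m, 2), Mul(m, Add(6, m))) (Function('r')(m) = Add(Add(Pow(m, 2), Mul(m, Add(6, m))), m) = Add(m, Pow(m, 2), Mul(m, Add(6, m))))
Function('J')(I) = Mul(294, Pow(I, -1)) (Function('J')(I) = Mul(Mul(-14, Add(7, Mul(2, -14))), Pow(I, -1)) = Mul(Mul(-14, Add(7, -28)), Pow(I, -1)) = Mul(Mul(-14, -21), Pow(I, -1)) = Mul(294, Pow(I, -1)))
Add(X, Mul(-1, Function('J')(-23))) = Add(45720, Mul(-1, Mul(294, Pow(-23, -1)))) = Add(45720, Mul(-1, Mul(294, Rational(-1, 23)))) = Add(45720, Mul(-1, Rational(-294, 23))) = Add(45720, Rational(294, 23)) = Rational(1051854, 23)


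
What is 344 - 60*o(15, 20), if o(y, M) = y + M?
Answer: -1756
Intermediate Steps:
o(y, M) = M + y
344 - 60*o(15, 20) = 344 - 60*(20 + 15) = 344 - 60*35 = 344 - 2100 = -1756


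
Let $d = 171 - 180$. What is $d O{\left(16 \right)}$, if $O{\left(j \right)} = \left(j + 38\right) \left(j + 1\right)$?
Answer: $-8262$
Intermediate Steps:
$d = -9$ ($d = 171 - 180 = -9$)
$O{\left(j \right)} = \left(1 + j\right) \left(38 + j\right)$ ($O{\left(j \right)} = \left(38 + j\right) \left(1 + j\right) = \left(1 + j\right) \left(38 + j\right)$)
$d O{\left(16 \right)} = - 9 \left(38 + 16^{2} + 39 \cdot 16\right) = - 9 \left(38 + 256 + 624\right) = \left(-9\right) 918 = -8262$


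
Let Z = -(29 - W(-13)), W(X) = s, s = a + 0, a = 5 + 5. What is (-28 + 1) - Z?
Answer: -8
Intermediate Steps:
a = 10
s = 10 (s = 10 + 0 = 10)
W(X) = 10
Z = -19 (Z = -(29 - 1*10) = -(29 - 10) = -1*19 = -19)
(-28 + 1) - Z = (-28 + 1) - 1*(-19) = -27 + 19 = -8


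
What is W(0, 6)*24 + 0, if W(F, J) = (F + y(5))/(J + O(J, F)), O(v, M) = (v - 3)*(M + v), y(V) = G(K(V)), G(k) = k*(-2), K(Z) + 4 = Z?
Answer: -2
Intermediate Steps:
K(Z) = -4 + Z
G(k) = -2*k
y(V) = 8 - 2*V (y(V) = -2*(-4 + V) = 8 - 2*V)
O(v, M) = (-3 + v)*(M + v)
W(F, J) = (-2 + F)/(J² - 3*F - 2*J + F*J) (W(F, J) = (F + (8 - 2*5))/(J + (J² - 3*F - 3*J + F*J)) = (F + (8 - 10))/(J² - 3*F - 2*J + F*J) = (F - 2)/(J² - 3*F - 2*J + F*J) = (-2 + F)/(J² - 3*F - 2*J + F*J))
W(0, 6)*24 + 0 = ((-2 + 0)/(6² - 3*0 - 2*6 + 0*6))*24 + 0 = (-2/(36 + 0 - 12 + 0))*24 + 0 = (-2/24)*24 + 0 = ((1/24)*(-2))*24 + 0 = -1/12*24 + 0 = -2 + 0 = -2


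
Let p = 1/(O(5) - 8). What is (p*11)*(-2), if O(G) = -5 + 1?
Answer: 11/6 ≈ 1.8333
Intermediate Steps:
O(G) = -4
p = -1/12 (p = 1/(-4 - 8) = 1/(-12) = -1/12 ≈ -0.083333)
(p*11)*(-2) = -1/12*11*(-2) = -11/12*(-2) = 11/6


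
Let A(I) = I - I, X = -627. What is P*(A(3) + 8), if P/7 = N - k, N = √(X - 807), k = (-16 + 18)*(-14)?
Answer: 1568 + 56*I*√1434 ≈ 1568.0 + 2120.6*I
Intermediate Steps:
A(I) = 0
k = -28 (k = 2*(-14) = -28)
N = I*√1434 (N = √(-627 - 807) = √(-1434) = I*√1434 ≈ 37.868*I)
P = 196 + 7*I*√1434 (P = 7*(I*√1434 - 1*(-28)) = 7*(I*√1434 + 28) = 7*(28 + I*√1434) = 196 + 7*I*√1434 ≈ 196.0 + 265.08*I)
P*(A(3) + 8) = (196 + 7*I*√1434)*(0 + 8) = (196 + 7*I*√1434)*8 = 1568 + 56*I*√1434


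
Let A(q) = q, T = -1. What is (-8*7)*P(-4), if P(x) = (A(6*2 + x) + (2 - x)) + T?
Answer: -728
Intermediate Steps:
P(x) = 13 (P(x) = ((6*2 + x) + (2 - x)) - 1 = ((12 + x) + (2 - x)) - 1 = 14 - 1 = 13)
(-8*7)*P(-4) = -8*7*13 = -56*13 = -728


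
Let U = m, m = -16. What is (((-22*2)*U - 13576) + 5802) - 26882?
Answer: -33952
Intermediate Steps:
U = -16
(((-22*2)*U - 13576) + 5802) - 26882 = ((-22*2*(-16) - 13576) + 5802) - 26882 = ((-44*(-16) - 13576) + 5802) - 26882 = ((704 - 13576) + 5802) - 26882 = (-12872 + 5802) - 26882 = -7070 - 26882 = -33952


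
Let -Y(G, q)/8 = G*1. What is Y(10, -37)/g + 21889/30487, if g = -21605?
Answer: 95070161/131734327 ≈ 0.72168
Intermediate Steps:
Y(G, q) = -8*G
Y(10, -37)/g + 21889/30487 = -8*10/(-21605) + 21889/30487 = -80*(-1/21605) + 21889*(1/30487) = 16/4321 + 21889/30487 = 95070161/131734327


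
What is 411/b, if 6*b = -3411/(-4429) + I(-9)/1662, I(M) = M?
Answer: 2016913452/625469 ≈ 3224.6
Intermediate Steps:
b = 625469/4907332 (b = (-3411/(-4429) - 9/1662)/6 = (-3411*(-1/4429) - 9*1/1662)/6 = (3411/4429 - 3/554)/6 = (1/6)*(1876407/2453666) = 625469/4907332 ≈ 0.12746)
411/b = 411/(625469/4907332) = 411*(4907332/625469) = 2016913452/625469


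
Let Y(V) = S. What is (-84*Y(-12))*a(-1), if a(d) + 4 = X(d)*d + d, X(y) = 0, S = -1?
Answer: -420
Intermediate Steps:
Y(V) = -1
a(d) = -4 + d (a(d) = -4 + (0*d + d) = -4 + (0 + d) = -4 + d)
(-84*Y(-12))*a(-1) = (-84*(-1))*(-4 - 1) = 84*(-5) = -420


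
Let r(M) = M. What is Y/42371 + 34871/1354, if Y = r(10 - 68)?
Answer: 1477440609/57370334 ≈ 25.753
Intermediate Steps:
Y = -58 (Y = 10 - 68 = -58)
Y/42371 + 34871/1354 = -58/42371 + 34871/1354 = 1477440609/57370334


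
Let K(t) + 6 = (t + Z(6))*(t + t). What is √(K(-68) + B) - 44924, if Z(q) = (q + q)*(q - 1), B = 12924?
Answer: -44924 + √14006 ≈ -44806.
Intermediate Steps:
Z(q) = 2*q*(-1 + q) (Z(q) = (2*q)*(-1 + q) = 2*q*(-1 + q))
K(t) = -6 + 2*t*(60 + t) (K(t) = -6 + (t + 2*6*(-1 + 6))*(t + t) = -6 + (t + 2*6*5)*(2*t) = -6 + (t + 60)*(2*t) = -6 + (60 + t)*(2*t) = -6 + 2*t*(60 + t))
√(K(-68) + B) - 44924 = √((-6 + 2*(-68)² + 120*(-68)) + 12924) - 44924 = √((-6 + 2*4624 - 8160) + 12924) - 44924 = √((-6 + 9248 - 8160) + 12924) - 44924 = √(1082 + 12924) - 44924 = √14006 - 44924 = -44924 + √14006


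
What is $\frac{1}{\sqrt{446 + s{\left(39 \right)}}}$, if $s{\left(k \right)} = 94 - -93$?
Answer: $\frac{\sqrt{633}}{633} \approx 0.039746$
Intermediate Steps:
$s{\left(k \right)} = 187$ ($s{\left(k \right)} = 94 + 93 = 187$)
$\frac{1}{\sqrt{446 + s{\left(39 \right)}}} = \frac{1}{\sqrt{446 + 187}} = \frac{1}{\sqrt{633}} = \frac{\sqrt{633}}{633}$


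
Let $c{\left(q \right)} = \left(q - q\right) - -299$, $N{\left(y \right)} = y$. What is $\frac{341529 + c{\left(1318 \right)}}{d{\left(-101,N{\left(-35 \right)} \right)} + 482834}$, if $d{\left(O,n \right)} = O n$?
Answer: $\frac{341828}{486369} \approx 0.70282$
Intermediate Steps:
$c{\left(q \right)} = 299$ ($c{\left(q \right)} = 0 + 299 = 299$)
$\frac{341529 + c{\left(1318 \right)}}{d{\left(-101,N{\left(-35 \right)} \right)} + 482834} = \frac{341529 + 299}{\left(-101\right) \left(-35\right) + 482834} = \frac{341828}{3535 + 482834} = \frac{341828}{486369}$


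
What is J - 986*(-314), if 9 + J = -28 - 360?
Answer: 309207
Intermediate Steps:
J = -397 (J = -9 + (-28 - 360) = -9 - 388 = -397)
J - 986*(-314) = -397 - 986*(-314) = -397 + 309604 = 309207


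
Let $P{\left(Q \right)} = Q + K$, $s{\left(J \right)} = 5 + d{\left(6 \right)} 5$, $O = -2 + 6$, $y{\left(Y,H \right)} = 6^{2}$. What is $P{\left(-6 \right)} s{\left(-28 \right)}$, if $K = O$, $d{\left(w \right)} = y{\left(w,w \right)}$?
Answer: $-370$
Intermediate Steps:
$y{\left(Y,H \right)} = 36$
$d{\left(w \right)} = 36$
$O = 4$
$K = 4$
$s{\left(J \right)} = 185$ ($s{\left(J \right)} = 5 + 36 \cdot 5 = 5 + 180 = 185$)
$P{\left(Q \right)} = 4 + Q$ ($P{\left(Q \right)} = Q + 4 = 4 + Q$)
$P{\left(-6 \right)} s{\left(-28 \right)} = \left(4 - 6\right) 185 = \left(-2\right) 185 = -370$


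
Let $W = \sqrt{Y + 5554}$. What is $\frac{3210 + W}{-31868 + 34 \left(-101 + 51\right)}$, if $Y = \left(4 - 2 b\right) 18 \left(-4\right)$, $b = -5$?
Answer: $- \frac{1605}{16784} - \frac{\sqrt{4546}}{33568} \approx -0.097635$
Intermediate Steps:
$Y = -1008$ ($Y = \left(4 - -10\right) 18 \left(-4\right) = \left(4 + 10\right) 18 \left(-4\right) = 14 \cdot 18 \left(-4\right) = 252 \left(-4\right) = -1008$)
$W = \sqrt{4546}$ ($W = \sqrt{-1008 + 5554} = \sqrt{4546} \approx 67.424$)
$\frac{3210 + W}{-31868 + 34 \left(-101 + 51\right)} = \frac{3210 + \sqrt{4546}}{-31868 + 34 \left(-101 + 51\right)} = \frac{3210 + \sqrt{4546}}{-31868 + 34 \left(-50\right)} = \frac{3210 + \sqrt{4546}}{-31868 - 1700} = \frac{3210 + \sqrt{4546}}{-33568} = \left(3210 + \sqrt{4546}\right) \left(- \frac{1}{33568}\right) = - \frac{1605}{16784} - \frac{\sqrt{4546}}{33568}$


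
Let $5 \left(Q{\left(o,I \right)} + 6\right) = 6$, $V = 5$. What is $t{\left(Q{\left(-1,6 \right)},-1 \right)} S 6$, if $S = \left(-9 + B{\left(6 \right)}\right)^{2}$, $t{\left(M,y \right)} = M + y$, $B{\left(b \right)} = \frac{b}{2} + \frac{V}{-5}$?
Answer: $- \frac{8526}{5} \approx -1705.2$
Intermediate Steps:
$B{\left(b \right)} = -1 + \frac{b}{2}$ ($B{\left(b \right)} = \frac{b}{2} + \frac{5}{-5} = b \frac{1}{2} + 5 \left(- \frac{1}{5}\right) = \frac{b}{2} - 1 = -1 + \frac{b}{2}$)
$Q{\left(o,I \right)} = - \frac{24}{5}$ ($Q{\left(o,I \right)} = -6 + \frac{1}{5} \cdot 6 = -6 + \frac{6}{5} = - \frac{24}{5}$)
$S = 49$ ($S = \left(-9 + \left(-1 + \frac{1}{2} \cdot 6\right)\right)^{2} = \left(-9 + \left(-1 + 3\right)\right)^{2} = \left(-9 + 2\right)^{2} = \left(-7\right)^{2} = 49$)
$t{\left(Q{\left(-1,6 \right)},-1 \right)} S 6 = \left(- \frac{24}{5} - 1\right) 49 \cdot 6 = \left(- \frac{29}{5}\right) 294 = - \frac{8526}{5}$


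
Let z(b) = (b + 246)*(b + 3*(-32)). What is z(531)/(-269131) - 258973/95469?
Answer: -9269609738/2335787949 ≈ -3.9685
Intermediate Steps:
z(b) = (-96 + b)*(246 + b) (z(b) = (246 + b)*(b - 96) = (246 + b)*(-96 + b) = (-96 + b)*(246 + b))
z(531)/(-269131) - 258973/95469 = (-23616 + 531² + 150*531)/(-269131) - 258973/95469 = (-23616 + 281961 + 79650)*(-1/269131) - 258973*1/95469 = 337995*(-1/269131) - 23543/8679 = -337995/269131 - 23543/8679 = -9269609738/2335787949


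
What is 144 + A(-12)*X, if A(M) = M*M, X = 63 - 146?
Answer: -11808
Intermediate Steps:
X = -83
A(M) = M²
144 + A(-12)*X = 144 + (-12)²*(-83) = 144 + 144*(-83) = 144 - 11952 = -11808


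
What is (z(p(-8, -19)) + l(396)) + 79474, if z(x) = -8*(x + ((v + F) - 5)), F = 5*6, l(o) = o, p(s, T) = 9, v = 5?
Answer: 79558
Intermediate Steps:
F = 30
z(x) = -240 - 8*x (z(x) = -8*(x + ((5 + 30) - 5)) = -8*(x + (35 - 5)) = -8*(x + 30) = -8*(30 + x) = -240 - 8*x)
(z(p(-8, -19)) + l(396)) + 79474 = ((-240 - 8*9) + 396) + 79474 = ((-240 - 72) + 396) + 79474 = (-312 + 396) + 79474 = 84 + 79474 = 79558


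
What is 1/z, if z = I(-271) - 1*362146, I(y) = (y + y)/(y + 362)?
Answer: -91/32955828 ≈ -2.7613e-6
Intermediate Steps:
I(y) = 2*y/(362 + y) (I(y) = (2*y)/(362 + y) = 2*y/(362 + y))
z = -32955828/91 (z = 2*(-271)/(362 - 271) - 1*362146 = 2*(-271)/91 - 362146 = 2*(-271)*(1/91) - 362146 = -542/91 - 362146 = -32955828/91 ≈ -3.6215e+5)
1/z = 1/(-32955828/91) = -91/32955828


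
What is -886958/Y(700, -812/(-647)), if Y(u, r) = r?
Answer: -286930913/406 ≈ -7.0673e+5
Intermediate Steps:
-886958/Y(700, -812/(-647)) = -886958/((-812/(-647))) = -886958/((-812*(-1/647))) = -886958/812/647 = -886958*647/812 = -286930913/406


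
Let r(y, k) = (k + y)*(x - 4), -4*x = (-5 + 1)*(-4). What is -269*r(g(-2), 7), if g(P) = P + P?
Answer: 6456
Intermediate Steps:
g(P) = 2*P
x = -4 (x = -(-5 + 1)*(-4)/4 = -(-1)*(-4) = -¼*16 = -4)
r(y, k) = -8*k - 8*y (r(y, k) = (k + y)*(-4 - 4) = (k + y)*(-8) = -8*k - 8*y)
-269*r(g(-2), 7) = -269*(-8*7 - 16*(-2)) = -269*(-56 - 8*(-4)) = -269*(-56 + 32) = -269*(-24) = 6456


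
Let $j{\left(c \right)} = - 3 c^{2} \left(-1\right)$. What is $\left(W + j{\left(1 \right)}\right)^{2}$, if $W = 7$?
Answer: $100$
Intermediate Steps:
$j{\left(c \right)} = 3 c^{2}$
$\left(W + j{\left(1 \right)}\right)^{2} = \left(7 + 3 \cdot 1^{2}\right)^{2} = \left(7 + 3 \cdot 1\right)^{2} = \left(7 + 3\right)^{2} = 10^{2} = 100$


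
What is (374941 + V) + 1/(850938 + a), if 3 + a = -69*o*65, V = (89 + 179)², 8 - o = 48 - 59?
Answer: 342096895801/765720 ≈ 4.4677e+5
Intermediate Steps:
o = 19 (o = 8 - (48 - 59) = 8 - 1*(-11) = 8 + 11 = 19)
V = 71824 (V = 268² = 71824)
a = -85218 (a = -3 - 69*19*65 = -3 - 1311*65 = -3 - 85215 = -85218)
(374941 + V) + 1/(850938 + a) = (374941 + 71824) + 1/(850938 - 85218) = 446765 + 1/765720 = 342096895801/765720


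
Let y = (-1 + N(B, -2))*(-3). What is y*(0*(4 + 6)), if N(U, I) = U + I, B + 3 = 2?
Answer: 0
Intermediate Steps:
B = -1 (B = -3 + 2 = -1)
N(U, I) = I + U
y = 12 (y = (-1 + (-2 - 1))*(-3) = (-1 - 3)*(-3) = -4*(-3) = 12)
y*(0*(4 + 6)) = 12*(0*(4 + 6)) = 12*(0*10) = 12*0 = 0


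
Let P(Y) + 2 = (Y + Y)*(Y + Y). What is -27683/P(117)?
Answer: -27683/54754 ≈ -0.50559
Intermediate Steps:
P(Y) = -2 + 4*Y**2 (P(Y) = -2 + (Y + Y)*(Y + Y) = -2 + (2*Y)*(2*Y) = -2 + 4*Y**2)
-27683/P(117) = -27683/(-2 + 4*117**2) = -27683/(-2 + 4*13689) = -27683/(-2 + 54756) = -27683/54754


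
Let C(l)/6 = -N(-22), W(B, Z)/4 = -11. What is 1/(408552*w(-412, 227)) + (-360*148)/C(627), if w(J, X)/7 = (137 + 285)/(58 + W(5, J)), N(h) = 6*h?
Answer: -63791309269/948249192 ≈ -67.273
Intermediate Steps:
W(B, Z) = -44 (W(B, Z) = 4*(-11) = -44)
w(J, X) = 211 (w(J, X) = 7*((137 + 285)/(58 - 44)) = 7*(422/14) = 7*(422*(1/14)) = 7*(211/7) = 211)
C(l) = 792 (C(l) = 6*(-6*(-22)) = 6*(-1*(-132)) = 6*132 = 792)
1/(408552*w(-412, 227)) + (-360*148)/C(627) = 1/(408552*211) - 360*148/792 = (1/408552)*(1/211) - 53280*1/792 = 1/86204472 - 740/11 = -63791309269/948249192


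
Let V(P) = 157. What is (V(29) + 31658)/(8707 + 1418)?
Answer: 707/225 ≈ 3.1422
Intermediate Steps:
(V(29) + 31658)/(8707 + 1418) = (157 + 31658)/(8707 + 1418) = 31815/10125 = 31815*(1/10125) = 707/225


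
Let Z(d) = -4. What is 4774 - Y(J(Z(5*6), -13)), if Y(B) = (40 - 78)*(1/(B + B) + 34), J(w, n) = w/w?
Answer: 6085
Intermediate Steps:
J(w, n) = 1
Y(B) = -1292 - 19/B (Y(B) = -38*(1/(2*B) + 34) = -38*(34 + 1/(2*B)) = -1292 - 19/B)
4774 - Y(J(Z(5*6), -13)) = 4774 - (-1292 - 19/1) = 4774 - (-1292 - 19*1) = 4774 - (-1292 - 19) = 4774 - 1*(-1311) = 4774 + 1311 = 6085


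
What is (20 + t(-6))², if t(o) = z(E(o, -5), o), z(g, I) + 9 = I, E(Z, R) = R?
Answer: 25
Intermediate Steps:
z(g, I) = -9 + I
t(o) = -9 + o
(20 + t(-6))² = (20 + (-9 - 6))² = (20 - 15)² = 5² = 25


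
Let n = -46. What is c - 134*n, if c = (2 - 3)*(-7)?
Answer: 6171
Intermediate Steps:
c = 7 (c = -1*(-7) = 7)
c - 134*n = 7 - 134*(-46) = 7 + 6164 = 6171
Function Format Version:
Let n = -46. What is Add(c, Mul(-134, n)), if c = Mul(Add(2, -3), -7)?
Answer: 6171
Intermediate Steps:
c = 7 (c = Mul(-1, -7) = 7)
Add(c, Mul(-134, n)) = Add(7, Mul(-134, -46)) = Add(7, 6164) = 6171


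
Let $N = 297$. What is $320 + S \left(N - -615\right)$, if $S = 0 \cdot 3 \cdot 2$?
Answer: $320$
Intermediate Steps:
$S = 0$ ($S = 0 \cdot 2 = 0$)
$320 + S \left(N - -615\right) = 320 + 0 \left(297 - -615\right) = 320 + 0 \left(297 + 615\right) = 320 + 0 \cdot 912 = 320 + 0 = 320$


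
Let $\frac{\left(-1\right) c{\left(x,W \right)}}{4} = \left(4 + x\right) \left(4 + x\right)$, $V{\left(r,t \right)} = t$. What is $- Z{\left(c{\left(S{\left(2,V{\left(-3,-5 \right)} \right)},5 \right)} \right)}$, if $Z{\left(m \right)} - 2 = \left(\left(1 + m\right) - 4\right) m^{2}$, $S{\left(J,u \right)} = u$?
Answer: $110$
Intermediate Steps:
$c{\left(x,W \right)} = - 4 \left(4 + x\right)^{2}$ ($c{\left(x,W \right)} = - 4 \left(4 + x\right) \left(4 + x\right) = - 4 \left(4 + x\right)^{2}$)
$Z{\left(m \right)} = 2 + m^{2} \left(-3 + m\right)$ ($Z{\left(m \right)} = 2 + \left(\left(1 + m\right) - 4\right) m^{2} = 2 + \left(-3 + m\right) m^{2} = 2 + m^{2} \left(-3 + m\right)$)
$- Z{\left(c{\left(S{\left(2,V{\left(-3,-5 \right)} \right)},5 \right)} \right)} = - (2 + \left(- 4 \left(4 - 5\right)^{2}\right)^{3} - 3 \left(- 4 \left(4 - 5\right)^{2}\right)^{2}) = - (2 + \left(- 4 \left(-1\right)^{2}\right)^{3} - 3 \left(- 4 \left(-1\right)^{2}\right)^{2}) = - (2 + \left(\left(-4\right) 1\right)^{3} - 3 \left(\left(-4\right) 1\right)^{2}) = - (2 + \left(-4\right)^{3} - 3 \left(-4\right)^{2}) = - (2 - 64 - 48) = \left(-1\right) \left(-110\right) = 110$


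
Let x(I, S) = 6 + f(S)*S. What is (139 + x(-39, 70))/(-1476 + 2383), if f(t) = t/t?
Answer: 215/907 ≈ 0.23705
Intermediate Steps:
f(t) = 1
x(I, S) = 6 + S (x(I, S) = 6 + 1*S = 6 + S)
(139 + x(-39, 70))/(-1476 + 2383) = (139 + (6 + 70))/(-1476 + 2383) = (139 + 76)/907 = 215*(1/907) = 215/907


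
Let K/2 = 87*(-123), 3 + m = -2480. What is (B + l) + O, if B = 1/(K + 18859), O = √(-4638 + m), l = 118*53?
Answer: 15903921/2543 + I*√7121 ≈ 6254.0 + 84.386*I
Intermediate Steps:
m = -2483 (m = -3 - 2480 = -2483)
K = -21402 (K = 2*(87*(-123)) = 2*(-10701) = -21402)
l = 6254
O = I*√7121 (O = √(-4638 - 2483) = √(-7121) = I*√7121 ≈ 84.386*I)
B = -1/2543 (B = 1/(-21402 + 18859) = 1/(-2543) = -1/2543 ≈ -0.00039324)
(B + l) + O = (-1/2543 + 6254) + I*√7121 = 15903921/2543 + I*√7121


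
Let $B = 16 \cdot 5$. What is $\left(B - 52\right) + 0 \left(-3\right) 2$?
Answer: $28$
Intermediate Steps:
$B = 80$
$\left(B - 52\right) + 0 \left(-3\right) 2 = \left(80 - 52\right) + 0 \left(-3\right) 2 = 28 + 0 \cdot 2 = 28 + 0 = 28$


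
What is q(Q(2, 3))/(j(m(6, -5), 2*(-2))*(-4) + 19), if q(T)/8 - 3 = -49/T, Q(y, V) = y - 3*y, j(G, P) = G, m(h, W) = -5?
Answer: 122/39 ≈ 3.1282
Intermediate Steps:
Q(y, V) = -2*y
q(T) = 24 - 392/T (q(T) = 24 + 8*(-49/T) = 24 - 392/T)
q(Q(2, 3))/(j(m(6, -5), 2*(-2))*(-4) + 19) = (24 - 392/((-2*2)))/(-5*(-4) + 19) = (24 - 392/(-4))/(20 + 19) = (24 - 392*(-1/4))/39 = (24 + 98)*(1/39) = 122*(1/39) = 122/39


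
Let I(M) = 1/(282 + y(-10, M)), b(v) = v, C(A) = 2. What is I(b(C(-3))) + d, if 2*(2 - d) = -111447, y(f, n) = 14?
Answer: 16494749/296 ≈ 55726.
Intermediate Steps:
d = 111451/2 (d = 2 - 1/2*(-111447) = 2 + 111447/2 = 111451/2 ≈ 55726.)
I(M) = 1/296 (I(M) = 1/(282 + 14) = 1/296)
I(b(C(-3))) + d = 1/296 + 111451/2 = 16494749/296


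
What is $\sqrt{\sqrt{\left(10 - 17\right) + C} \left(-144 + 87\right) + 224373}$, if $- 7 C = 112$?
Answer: $\sqrt{224373 - 57 i \sqrt{23}} \approx 473.68 - 0.289 i$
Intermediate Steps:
$C = -16$ ($C = \left(- \frac{1}{7}\right) 112 = -16$)
$\sqrt{\sqrt{\left(10 - 17\right) + C} \left(-144 + 87\right) + 224373} = \sqrt{\sqrt{\left(10 - 17\right) - 16} \left(-144 + 87\right) + 224373} = \sqrt{\sqrt{-7 - 16} \left(-57\right) + 224373} = \sqrt{\sqrt{-23} \left(-57\right) + 224373} = \sqrt{i \sqrt{23} \left(-57\right) + 224373} = \sqrt{- 57 i \sqrt{23} + 224373} = \sqrt{224373 - 57 i \sqrt{23}}$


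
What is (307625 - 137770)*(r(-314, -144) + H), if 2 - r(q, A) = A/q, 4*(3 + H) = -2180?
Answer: -14572539870/157 ≈ -9.2819e+7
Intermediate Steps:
H = -548 (H = -3 + (¼)*(-2180) = -3 - 545 = -548)
r(q, A) = 2 - A/q
(307625 - 137770)*(r(-314, -144) + H) = (307625 - 137770)*((2 - 1*(-144)/(-314)) - 548) = 169855*((2 - 1*(-144)*(-1/314)) - 548) = 169855*((2 - 72/157) - 548) = 169855*(242/157 - 548) = 169855*(-85794/157) = -14572539870/157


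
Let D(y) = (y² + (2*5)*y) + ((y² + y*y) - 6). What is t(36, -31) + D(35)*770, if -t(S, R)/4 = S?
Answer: 3094486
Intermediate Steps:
t(S, R) = -4*S
D(y) = -6 + 3*y² + 10*y (D(y) = (y² + 10*y) + ((y² + y²) - 6) = (y² + 10*y) + (2*y² - 6) = (y² + 10*y) + (-6 + 2*y²) = -6 + 3*y² + 10*y)
t(36, -31) + D(35)*770 = -4*36 + (-6 + 3*35² + 10*35)*770 = -144 + (-6 + 3*1225 + 350)*770 = -144 + (-6 + 3675 + 350)*770 = -144 + 4019*770 = -144 + 3094630 = 3094486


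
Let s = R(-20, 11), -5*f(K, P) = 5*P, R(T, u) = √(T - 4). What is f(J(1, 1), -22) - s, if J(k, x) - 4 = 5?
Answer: 22 - 2*I*√6 ≈ 22.0 - 4.899*I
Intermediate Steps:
J(k, x) = 9 (J(k, x) = 4 + 5 = 9)
R(T, u) = √(-4 + T)
f(K, P) = -P
s = 2*I*√6 (s = √(-4 - 20) = √(-24) = 2*I*√6 ≈ 4.899*I)
f(J(1, 1), -22) - s = -1*(-22) - 2*I*√6 = 22 - 2*I*√6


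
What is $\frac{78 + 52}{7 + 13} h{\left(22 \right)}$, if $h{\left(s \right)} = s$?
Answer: $143$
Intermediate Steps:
$\frac{78 + 52}{7 + 13} h{\left(22 \right)} = \frac{78 + 52}{7 + 13} \cdot 22 = \frac{130}{20} \cdot 22 = 130 \cdot \frac{1}{20} \cdot 22 = \frac{13}{2} \cdot 22 = 143$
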